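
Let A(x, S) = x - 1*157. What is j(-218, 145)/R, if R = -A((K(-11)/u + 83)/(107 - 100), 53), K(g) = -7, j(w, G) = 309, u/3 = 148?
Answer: 960372/451111 ≈ 2.1289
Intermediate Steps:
u = 444 (u = 3*148 = 444)
A(x, S) = -157 + x (A(x, S) = x - 157 = -157 + x)
R = 451111/3108 (R = -(-157 + (-7/444 + 83)/(107 - 100)) = -(-157 + (-7*1/444 + 83)/7) = -(-157 + (-7/444 + 83)*(⅐)) = -(-157 + (36845/444)*(⅐)) = -(-157 + 36845/3108) = -1*(-451111/3108) = 451111/3108 ≈ 145.15)
j(-218, 145)/R = 309/(451111/3108) = 309*(3108/451111) = 960372/451111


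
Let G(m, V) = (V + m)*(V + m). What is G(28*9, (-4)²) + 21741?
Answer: 93565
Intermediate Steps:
G(m, V) = (V + m)²
G(28*9, (-4)²) + 21741 = ((-4)² + 28*9)² + 21741 = (16 + 252)² + 21741 = 268² + 21741 = 71824 + 21741 = 93565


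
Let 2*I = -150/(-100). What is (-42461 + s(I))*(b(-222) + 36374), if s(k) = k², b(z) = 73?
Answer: -24760889049/16 ≈ -1.5476e+9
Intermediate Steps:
I = ¾ (I = (-150/(-100))/2 = (-150*(-1/100))/2 = (½)*(3/2) = ¾ ≈ 0.75000)
(-42461 + s(I))*(b(-222) + 36374) = (-42461 + (¾)²)*(73 + 36374) = (-42461 + 9/16)*36447 = -679367/16*36447 = -24760889049/16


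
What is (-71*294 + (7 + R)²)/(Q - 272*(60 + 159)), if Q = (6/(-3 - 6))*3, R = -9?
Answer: 2087/5957 ≈ 0.35034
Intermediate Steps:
Q = -2 (Q = (6/(-9))*3 = -⅑*6*3 = -⅔*3 = -2)
(-71*294 + (7 + R)²)/(Q - 272*(60 + 159)) = (-71*294 + (7 - 9)²)/(-2 - 272*(60 + 159)) = (-20874 + (-2)²)/(-2 - 272*219) = (-20874 + 4)/(-2 - 59568) = -20870/(-59570) = -20870*(-1/59570) = 2087/5957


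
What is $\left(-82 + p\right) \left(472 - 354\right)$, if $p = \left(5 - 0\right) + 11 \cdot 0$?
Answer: $-9086$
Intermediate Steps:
$p = 5$ ($p = \left(5 + 0\right) + 0 = 5 + 0 = 5$)
$\left(-82 + p\right) \left(472 - 354\right) = \left(-82 + 5\right) \left(472 - 354\right) = \left(-77\right) 118 = -9086$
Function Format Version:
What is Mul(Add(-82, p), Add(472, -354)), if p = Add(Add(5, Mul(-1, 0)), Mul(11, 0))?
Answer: -9086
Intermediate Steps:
p = 5 (p = Add(Add(5, 0), 0) = Add(5, 0) = 5)
Mul(Add(-82, p), Add(472, -354)) = Mul(Add(-82, 5), Add(472, -354)) = Mul(-77, 118) = -9086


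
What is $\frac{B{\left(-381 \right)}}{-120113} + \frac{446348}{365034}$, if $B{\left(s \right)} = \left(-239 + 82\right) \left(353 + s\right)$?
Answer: $\frac{3714821990}{3131809203} \approx 1.1862$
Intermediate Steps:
$B{\left(s \right)} = -55421 - 157 s$ ($B{\left(s \right)} = - 157 \left(353 + s\right) = -55421 - 157 s$)
$\frac{B{\left(-381 \right)}}{-120113} + \frac{446348}{365034} = \frac{-55421 - -59817}{-120113} + \frac{446348}{365034} = \left(-55421 + 59817\right) \left(- \frac{1}{120113}\right) + 446348 \cdot \frac{1}{365034} = 4396 \left(- \frac{1}{120113}\right) + \frac{223174}{182517} = - \frac{628}{17159} + \frac{223174}{182517} = \frac{3714821990}{3131809203}$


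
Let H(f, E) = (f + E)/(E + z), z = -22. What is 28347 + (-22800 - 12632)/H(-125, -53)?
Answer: 1194183/89 ≈ 13418.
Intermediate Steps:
H(f, E) = (E + f)/(-22 + E) (H(f, E) = (f + E)/(E - 22) = (E + f)/(-22 + E))
28347 + (-22800 - 12632)/H(-125, -53) = 28347 + (-22800 - 12632)/(((-53 - 125)/(-22 - 53))) = 28347 - 35432/(-178/(-75)) = 28347 - 35432/((-1/75*(-178))) = 28347 - 35432/178/75 = 28347 - 35432*75/178 = 28347 - 1328700/89 = 1194183/89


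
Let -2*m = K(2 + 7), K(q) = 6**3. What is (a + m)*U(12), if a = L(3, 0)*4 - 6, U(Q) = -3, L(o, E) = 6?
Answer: 270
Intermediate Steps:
K(q) = 216
m = -108 (m = -1/2*216 = -108)
a = 18 (a = 6*4 - 6 = 24 - 6 = 18)
(a + m)*U(12) = (18 - 108)*(-3) = -90*(-3) = 270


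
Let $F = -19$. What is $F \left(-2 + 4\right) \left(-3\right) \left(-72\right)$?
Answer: $-8208$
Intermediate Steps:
$F \left(-2 + 4\right) \left(-3\right) \left(-72\right) = - 19 \left(-2 + 4\right) \left(-3\right) \left(-72\right) = - 19 \cdot 2 \left(-3\right) \left(-72\right) = \left(-19\right) \left(-6\right) \left(-72\right) = 114 \left(-72\right) = -8208$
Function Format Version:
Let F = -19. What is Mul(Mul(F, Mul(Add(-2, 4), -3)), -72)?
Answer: -8208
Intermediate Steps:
Mul(Mul(F, Mul(Add(-2, 4), -3)), -72) = Mul(Mul(-19, Mul(Add(-2, 4), -3)), -72) = Mul(Mul(-19, Mul(2, -3)), -72) = Mul(Mul(-19, -6), -72) = Mul(114, -72) = -8208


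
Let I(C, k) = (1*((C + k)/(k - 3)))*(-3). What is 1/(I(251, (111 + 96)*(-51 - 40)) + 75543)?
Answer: 3140/237195727 ≈ 1.3238e-5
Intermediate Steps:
I(C, k) = -3*(C + k)/(-3 + k) (I(C, k) = (1*((C + k)/(-3 + k)))*(-3) = ((C + k)/(-3 + k))*(-3) = -3*(C + k)/(-3 + k))
1/(I(251, (111 + 96)*(-51 - 40)) + 75543) = 1/(3*(-1*251 - (111 + 96)*(-51 - 40))/(-3 + (111 + 96)*(-51 - 40)) + 75543) = 1/(3*(-251 - 207*(-91))/(-3 + 207*(-91)) + 75543) = 1/(3*(-251 - 1*(-18837))/(-3 - 18837) + 75543) = 1/(3*(-251 + 18837)/(-18840) + 75543) = 1/(3*(-1/18840)*18586 + 75543) = 1/(-9293/3140 + 75543) = 1/(237195727/3140) = 3140/237195727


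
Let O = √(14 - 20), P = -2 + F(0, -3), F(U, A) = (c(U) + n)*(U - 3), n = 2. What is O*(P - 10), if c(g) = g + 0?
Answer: -18*I*√6 ≈ -44.091*I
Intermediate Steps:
c(g) = g
F(U, A) = (-3 + U)*(2 + U) (F(U, A) = (U + 2)*(U - 3) = (2 + U)*(-3 + U) = (-3 + U)*(2 + U))
P = -8 (P = -2 + (-6 + 0² - 1*0) = -2 + (-6 + 0 + 0) = -2 - 6 = -8)
O = I*√6 (O = √(-6) = I*√6 ≈ 2.4495*I)
O*(P - 10) = (I*√6)*(-8 - 10) = (I*√6)*(-18) = -18*I*√6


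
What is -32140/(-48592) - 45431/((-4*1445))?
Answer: 74792261/8776930 ≈ 8.5215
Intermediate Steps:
-32140/(-48592) - 45431/((-4*1445)) = -32140*(-1/48592) - 45431/(-5780) = 8035/12148 - 45431*(-1/5780) = 8035/12148 + 45431/5780 = 74792261/8776930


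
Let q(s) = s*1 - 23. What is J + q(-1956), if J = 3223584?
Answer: 3221605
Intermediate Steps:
q(s) = -23 + s (q(s) = s - 23 = -23 + s)
J + q(-1956) = 3223584 + (-23 - 1956) = 3223584 - 1979 = 3221605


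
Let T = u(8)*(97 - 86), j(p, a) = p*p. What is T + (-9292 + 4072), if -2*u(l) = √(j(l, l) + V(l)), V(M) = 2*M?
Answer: -5220 - 22*√5 ≈ -5269.2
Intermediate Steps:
j(p, a) = p²
u(l) = -√(l² + 2*l)/2
T = -22*√5 (T = (-2*√2*√(2 + 8)/2)*(97 - 86) = -4*√5/2*11 = -2*√5*11 = -22*√5 ≈ -49.193)
T + (-9292 + 4072) = -22*√5 + (-9292 + 4072) = -22*√5 - 5220 = -5220 - 22*√5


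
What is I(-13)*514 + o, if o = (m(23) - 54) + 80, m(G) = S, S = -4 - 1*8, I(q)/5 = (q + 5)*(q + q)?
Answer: 534574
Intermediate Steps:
I(q) = 10*q*(5 + q) (I(q) = 5*((q + 5)*(q + q)) = 5*((5 + q)*(2*q)) = 5*(2*q*(5 + q)) = 10*q*(5 + q))
S = -12 (S = -4 - 8 = -12)
m(G) = -12
o = 14 (o = (-12 - 54) + 80 = -66 + 80 = 14)
I(-13)*514 + o = (10*(-13)*(5 - 13))*514 + 14 = (10*(-13)*(-8))*514 + 14 = 1040*514 + 14 = 534560 + 14 = 534574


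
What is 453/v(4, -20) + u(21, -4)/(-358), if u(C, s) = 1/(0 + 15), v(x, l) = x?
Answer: 1216303/10740 ≈ 113.25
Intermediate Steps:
u(C, s) = 1/15
453/v(4, -20) + u(21, -4)/(-358) = 453/4 + (1/15)/(-358) = 453*(¼) + (1/15)*(-1/358) = 453/4 - 1/5370 = 1216303/10740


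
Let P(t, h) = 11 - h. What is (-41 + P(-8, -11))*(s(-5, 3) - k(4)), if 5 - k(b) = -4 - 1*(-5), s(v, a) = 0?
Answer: 76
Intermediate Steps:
k(b) = 4 (k(b) = 5 - (-4 - 1*(-5)) = 5 - (-4 + 5) = 5 - 1*1 = 5 - 1 = 4)
(-41 + P(-8, -11))*(s(-5, 3) - k(4)) = (-41 + (11 - 1*(-11)))*(0 - 1*4) = (-41 + (11 + 11))*(0 - 4) = (-41 + 22)*(-4) = -19*(-4) = 76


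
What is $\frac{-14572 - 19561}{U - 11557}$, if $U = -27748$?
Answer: $\frac{34133}{39305} \approx 0.86841$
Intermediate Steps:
$\frac{-14572 - 19561}{U - 11557} = \frac{-14572 - 19561}{-27748 - 11557} = - \frac{34133}{-39305} = \left(-34133\right) \left(- \frac{1}{39305}\right) = \frac{34133}{39305}$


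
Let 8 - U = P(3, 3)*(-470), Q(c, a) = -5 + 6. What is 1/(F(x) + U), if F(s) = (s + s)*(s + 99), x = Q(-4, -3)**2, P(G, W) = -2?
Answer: -1/732 ≈ -0.0013661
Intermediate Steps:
Q(c, a) = 1
U = -932 (U = 8 - (-2)*(-470) = 8 - 1*940 = 8 - 940 = -932)
x = 1 (x = 1**2 = 1)
F(s) = 2*s*(99 + s) (F(s) = (2*s)*(99 + s) = 2*s*(99 + s))
1/(F(x) + U) = 1/(2*1*(99 + 1) - 932) = 1/(2*1*100 - 932) = 1/(200 - 932) = 1/(-732) = -1/732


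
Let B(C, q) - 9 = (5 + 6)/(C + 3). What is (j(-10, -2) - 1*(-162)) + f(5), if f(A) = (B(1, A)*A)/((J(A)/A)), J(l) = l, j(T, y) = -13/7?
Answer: 6129/28 ≈ 218.89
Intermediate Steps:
B(C, q) = 9 + 11/(3 + C) (B(C, q) = 9 + (5 + 6)/(C + 3) = 9 + 11/(3 + C))
j(T, y) = -13/7 (j(T, y) = -13*⅐ = -13/7)
f(A) = 47*A/4 (f(A) = (((38 + 9*1)/(3 + 1))*A)/((A/A)) = (((38 + 9)/4)*A)/1 = (((¼)*47)*A)*1 = (47*A/4)*1 = 47*A/4)
(j(-10, -2) - 1*(-162)) + f(5) = (-13/7 - 1*(-162)) + (47/4)*5 = (-13/7 + 162) + 235/4 = 1121/7 + 235/4 = 6129/28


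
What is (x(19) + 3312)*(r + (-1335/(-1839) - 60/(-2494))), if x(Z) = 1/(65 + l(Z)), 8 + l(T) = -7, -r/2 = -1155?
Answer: 58502286393343/7644110 ≈ 7.6532e+6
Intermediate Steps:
r = 2310 (r = -2*(-1155) = 2310)
l(T) = -15 (l(T) = -8 - 7 = -15)
x(Z) = 1/50 (x(Z) = 1/(65 - 15) = 1/50)
(x(19) + 3312)*(r + (-1335/(-1839) - 60/(-2494))) = (1/50 + 3312)*(2310 + (-1335/(-1839) - 60/(-2494))) = 165601*(2310 + (-1335*(-1/1839) - 60*(-1/2494)))/50 = 165601*(2310 + (445/613 + 30/1247))/50 = 165601*(2310 + 573305/764411)/50 = (165601/50)*(1766362715/764411) = 58502286393343/7644110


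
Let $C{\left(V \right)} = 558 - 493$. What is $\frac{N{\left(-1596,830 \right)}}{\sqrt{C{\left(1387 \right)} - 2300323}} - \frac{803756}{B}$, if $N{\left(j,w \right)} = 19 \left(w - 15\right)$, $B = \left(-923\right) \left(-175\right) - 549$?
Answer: $- \frac{200939}{40244} - \frac{15485 i \sqrt{2300258}}{2300258} \approx -4.993 - 10.21 i$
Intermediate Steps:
$B = 160976$ ($B = 161525 - 549 = 160976$)
$C{\left(V \right)} = 65$ ($C{\left(V \right)} = 558 - 493 = 65$)
$N{\left(j,w \right)} = -285 + 19 w$ ($N{\left(j,w \right)} = 19 \left(-15 + w\right) = -285 + 19 w$)
$\frac{N{\left(-1596,830 \right)}}{\sqrt{C{\left(1387 \right)} - 2300323}} - \frac{803756}{B} = \frac{-285 + 19 \cdot 830}{\sqrt{65 - 2300323}} - \frac{803756}{160976} = \frac{-285 + 15770}{\sqrt{-2300258}} - \frac{200939}{40244} = \frac{15485}{i \sqrt{2300258}} - \frac{200939}{40244} = 15485 \left(- \frac{i \sqrt{2300258}}{2300258}\right) - \frac{200939}{40244} = - \frac{15485 i \sqrt{2300258}}{2300258} - \frac{200939}{40244} = - \frac{200939}{40244} - \frac{15485 i \sqrt{2300258}}{2300258}$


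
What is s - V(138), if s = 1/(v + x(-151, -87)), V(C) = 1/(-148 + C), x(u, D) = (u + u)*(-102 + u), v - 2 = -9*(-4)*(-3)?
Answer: 7631/76300 ≈ 0.10001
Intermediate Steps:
v = -106 (v = 2 - 9*(-4)*(-3) = 2 + 36*(-3) = 2 - 108 = -106)
x(u, D) = 2*u*(-102 + u) (x(u, D) = (2*u)*(-102 + u) = 2*u*(-102 + u))
s = 1/76300 (s = 1/(-106 + 2*(-151)*(-102 - 151)) = 1/(-106 + 2*(-151)*(-253)) = 1/(-106 + 76406) = 1/76300 ≈ 1.3106e-5)
s - V(138) = 1/76300 - 1/(-148 + 138) = 1/76300 - 1/(-10) = 1/76300 - 1*(-1/10) = 1/76300 + 1/10 = 7631/76300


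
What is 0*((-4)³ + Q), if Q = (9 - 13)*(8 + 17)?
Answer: 0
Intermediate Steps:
Q = -100 (Q = -4*25 = -100)
0*((-4)³ + Q) = 0*((-4)³ - 100) = 0*(-64 - 100) = 0*(-164) = 0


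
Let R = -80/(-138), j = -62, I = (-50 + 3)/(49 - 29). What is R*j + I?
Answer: -52843/1380 ≈ -38.292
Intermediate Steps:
I = -47/20 ≈ -2.3500
R = 40/69 (R = -80*(-1/138) = 40/69 ≈ 0.57971)
R*j + I = (40/69)*(-62) - 47/20 = -2480/69 - 47/20 = -52843/1380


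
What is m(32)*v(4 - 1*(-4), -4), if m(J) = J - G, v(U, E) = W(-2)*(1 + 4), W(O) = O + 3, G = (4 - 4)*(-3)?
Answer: 160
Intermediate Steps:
G = 0 (G = 0*(-3) = 0)
W(O) = 3 + O
v(U, E) = 5 (v(U, E) = (3 - 2)*(1 + 4) = 1*5 = 5)
m(J) = J (m(J) = J - 1*0 = J + 0 = J)
m(32)*v(4 - 1*(-4), -4) = 32*5 = 160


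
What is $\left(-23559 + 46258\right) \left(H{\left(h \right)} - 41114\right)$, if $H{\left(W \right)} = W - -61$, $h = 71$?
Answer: $-930250418$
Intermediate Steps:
$H{\left(W \right)} = 61 + W$ ($H{\left(W \right)} = W + 61 = 61 + W$)
$\left(-23559 + 46258\right) \left(H{\left(h \right)} - 41114\right) = \left(-23559 + 46258\right) \left(\left(61 + 71\right) - 41114\right) = 22699 \left(132 - 41114\right) = 22699 \left(-40982\right) = -930250418$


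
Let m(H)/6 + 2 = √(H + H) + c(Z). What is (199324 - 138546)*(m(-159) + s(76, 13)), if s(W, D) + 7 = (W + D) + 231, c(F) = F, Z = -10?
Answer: 14647498 + 364668*I*√318 ≈ 1.4648e+7 + 6.503e+6*I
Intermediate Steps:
s(W, D) = 224 + D + W (s(W, D) = -7 + ((W + D) + 231) = -7 + ((D + W) + 231) = -7 + (231 + D + W) = 224 + D + W)
m(H) = -72 + 6*√2*√H (m(H) = -12 + 6*(√(H + H) - 10) = -12 + 6*(√(2*H) - 10) = -12 + 6*(√2*√H - 10) = -12 + 6*(-10 + √2*√H) = -12 + (-60 + 6*√2*√H) = -72 + 6*√2*√H)
(199324 - 138546)*(m(-159) + s(76, 13)) = (199324 - 138546)*((-72 + 6*√2*√(-159)) + (224 + 13 + 76)) = 60778*((-72 + 6*√2*(I*√159)) + 313) = 60778*((-72 + 6*I*√318) + 313) = 60778*(241 + 6*I*√318) = 14647498 + 364668*I*√318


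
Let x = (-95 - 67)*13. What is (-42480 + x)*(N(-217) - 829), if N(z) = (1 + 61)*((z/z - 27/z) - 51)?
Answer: 1223841114/7 ≈ 1.7483e+8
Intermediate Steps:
x = -2106 (x = -162*13 = -2106)
N(z) = -3100 - 1674/z (N(z) = 62*((1 - 27/z) - 51) = 62*(-50 - 27/z) = -3100 - 1674/z)
(-42480 + x)*(N(-217) - 829) = (-42480 - 2106)*((-3100 - 1674/(-217)) - 829) = -44586*((-3100 - 1674*(-1/217)) - 829) = -44586*((-3100 + 54/7) - 829) = -44586*(-21646/7 - 829) = -44586*(-27449/7) = 1223841114/7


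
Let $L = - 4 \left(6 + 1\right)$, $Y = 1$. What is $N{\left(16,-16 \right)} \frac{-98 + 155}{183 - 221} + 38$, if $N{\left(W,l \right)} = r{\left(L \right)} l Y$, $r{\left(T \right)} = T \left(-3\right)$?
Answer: $2054$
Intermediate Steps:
$L = -28$ ($L = \left(-4\right) 7 = -28$)
$r{\left(T \right)} = - 3 T$
$N{\left(W,l \right)} = 84 l$ ($N{\left(W,l \right)} = \left(-3\right) \left(-28\right) l 1 = 84 l 1 = 84 l$)
$N{\left(16,-16 \right)} \frac{-98 + 155}{183 - 221} + 38 = 84 \left(-16\right) \frac{-98 + 155}{183 - 221} + 38 = - 1344 \frac{57}{-38} + 38 = - 1344 \cdot 57 \left(- \frac{1}{38}\right) + 38 = \left(-1344\right) \left(- \frac{3}{2}\right) + 38 = 2016 + 38 = 2054$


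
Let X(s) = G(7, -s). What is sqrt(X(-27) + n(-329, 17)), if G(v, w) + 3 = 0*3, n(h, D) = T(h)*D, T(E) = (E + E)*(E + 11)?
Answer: sqrt(3557145) ≈ 1886.0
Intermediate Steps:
T(E) = 2*E*(11 + E) (T(E) = (2*E)*(11 + E) = 2*E*(11 + E))
n(h, D) = 2*D*h*(11 + h) (n(h, D) = (2*h*(11 + h))*D = 2*D*h*(11 + h))
G(v, w) = -3 (G(v, w) = -3 + 0*3 = -3 + 0 = -3)
X(s) = -3
sqrt(X(-27) + n(-329, 17)) = sqrt(-3 + 2*17*(-329)*(11 - 329)) = sqrt(-3 + 2*17*(-329)*(-318)) = sqrt(-3 + 3557148) = sqrt(3557145)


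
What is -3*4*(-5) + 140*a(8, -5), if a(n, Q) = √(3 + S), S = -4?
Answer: 60 + 140*I ≈ 60.0 + 140.0*I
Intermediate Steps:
a(n, Q) = I (a(n, Q) = √(3 - 4) = √(-1) = I)
-3*4*(-5) + 140*a(8, -5) = -3*4*(-5) + 140*I = -12*(-5) + 140*I = 60 + 140*I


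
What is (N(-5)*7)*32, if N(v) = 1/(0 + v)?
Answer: -224/5 ≈ -44.800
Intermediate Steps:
N(v) = 1/v
(N(-5)*7)*32 = (7/(-5))*32 = -1/5*7*32 = -7/5*32 = -224/5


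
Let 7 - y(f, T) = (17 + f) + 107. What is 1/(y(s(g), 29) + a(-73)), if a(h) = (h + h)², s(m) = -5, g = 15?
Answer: 1/21204 ≈ 4.7161e-5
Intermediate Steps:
a(h) = 4*h² (a(h) = (2*h)² = 4*h²)
y(f, T) = -117 - f (y(f, T) = 7 - ((17 + f) + 107) = 7 - (124 + f) = 7 + (-124 - f) = -117 - f)
1/(y(s(g), 29) + a(-73)) = 1/((-117 - 1*(-5)) + 4*(-73)²) = 1/((-117 + 5) + 4*5329) = 1/(-112 + 21316) = 1/21204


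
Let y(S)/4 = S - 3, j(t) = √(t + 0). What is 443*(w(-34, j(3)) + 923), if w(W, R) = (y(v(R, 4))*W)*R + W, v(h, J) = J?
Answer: 393827 - 60248*√3 ≈ 2.8947e+5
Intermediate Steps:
j(t) = √t
y(S) = -12 + 4*S (y(S) = 4*(S - 3) = 4*(-3 + S) = -12 + 4*S)
w(W, R) = W + 4*R*W (w(W, R) = ((-12 + 4*4)*W)*R + W = ((-12 + 16)*W)*R + W = (4*W)*R + W = 4*R*W + W = W + 4*R*W)
443*(w(-34, j(3)) + 923) = 443*(-34*(1 + 4*√3) + 923) = 443*((-34 - 136*√3) + 923) = 443*(889 - 136*√3) = 393827 - 60248*√3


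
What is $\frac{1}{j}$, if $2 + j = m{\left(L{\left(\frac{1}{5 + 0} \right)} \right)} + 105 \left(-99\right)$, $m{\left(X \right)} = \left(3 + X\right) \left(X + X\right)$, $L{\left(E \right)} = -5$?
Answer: $- \frac{1}{10377} \approx -9.6367 \cdot 10^{-5}$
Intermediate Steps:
$m{\left(X \right)} = 2 X \left(3 + X\right)$ ($m{\left(X \right)} = \left(3 + X\right) 2 X = 2 X \left(3 + X\right)$)
$j = -10377$ ($j = -2 + \left(2 \left(-5\right) \left(3 - 5\right) + 105 \left(-99\right)\right) = -2 - \left(10395 + 10 \left(-2\right)\right) = -2 + \left(20 - 10395\right) = -2 - 10375 = -10377$)
$\frac{1}{j} = \frac{1}{-10377} = - \frac{1}{10377}$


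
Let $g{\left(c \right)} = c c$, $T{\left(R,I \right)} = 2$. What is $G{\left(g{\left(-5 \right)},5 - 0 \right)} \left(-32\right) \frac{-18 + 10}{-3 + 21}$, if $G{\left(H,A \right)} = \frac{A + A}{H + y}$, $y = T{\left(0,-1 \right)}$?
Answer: $\frac{1280}{243} \approx 5.2675$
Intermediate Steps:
$y = 2$
$g{\left(c \right)} = c^{2}$
$G{\left(H,A \right)} = \frac{2 A}{2 + H}$ ($G{\left(H,A \right)} = \frac{A + A}{H + 2} = \frac{2 A}{2 + H}$)
$G{\left(g{\left(-5 \right)},5 - 0 \right)} \left(-32\right) \frac{-18 + 10}{-3 + 21} = \frac{2 \left(5 - 0\right)}{2 + \left(-5\right)^{2}} \left(-32\right) \frac{-18 + 10}{-3 + 21} = \frac{2 \left(5 + 0\right)}{2 + 25} \left(-32\right) \left(- \frac{8}{18}\right) = 2 \cdot 5 \cdot \frac{1}{27} \left(-32\right) \left(\left(-8\right) \frac{1}{18}\right) = 2 \cdot 5 \cdot \frac{1}{27} \left(-32\right) \left(- \frac{4}{9}\right) = \frac{10}{27} \left(-32\right) \left(- \frac{4}{9}\right) = \left(- \frac{320}{27}\right) \left(- \frac{4}{9}\right) = \frac{1280}{243}$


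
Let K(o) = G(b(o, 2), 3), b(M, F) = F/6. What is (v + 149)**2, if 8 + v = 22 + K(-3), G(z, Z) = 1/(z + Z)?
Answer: 2666689/100 ≈ 26667.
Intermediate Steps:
b(M, F) = F/6 (b(M, F) = F*(1/6) = F/6)
G(z, Z) = 1/(Z + z)
K(o) = 3/10 (K(o) = 1/(3 + (1/6)*2) = 1/(3 + 1/3) = 1/(10/3) = 3/10)
v = 143/10 (v = -8 + (22 + 3/10) = -8 + 223/10 = 143/10 ≈ 14.300)
(v + 149)**2 = (143/10 + 149)**2 = (1633/10)**2 = 2666689/100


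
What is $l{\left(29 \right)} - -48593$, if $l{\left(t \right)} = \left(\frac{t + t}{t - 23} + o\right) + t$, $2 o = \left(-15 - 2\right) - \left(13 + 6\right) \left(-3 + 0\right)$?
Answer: $\frac{145955}{3} \approx 48652.0$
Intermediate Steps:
$o = 20$ ($o = \frac{\left(-15 - 2\right) - \left(13 + 6\right) \left(-3 + 0\right)}{2} = \frac{\left(-15 - 2\right) - 19 \left(-3\right)}{2} = \frac{-17 - -57}{2} = \frac{-17 + 57}{2} = \frac{1}{2} \cdot 40 = 20$)
$l{\left(t \right)} = 20 + t + \frac{2 t}{-23 + t}$ ($l{\left(t \right)} = \left(\frac{t + t}{t - 23} + 20\right) + t = \left(\frac{2 t}{-23 + t} + 20\right) + t = \left(20 + \frac{2 t}{-23 + t}\right) + t = 20 + t + \frac{2 t}{-23 + t}$)
$l{\left(29 \right)} - -48593 = \frac{-460 + 29^{2} - 29}{-23 + 29} - -48593 = \frac{-460 + 841 - 29}{6} + 48593 = \frac{1}{6} \cdot 352 + 48593 = \frac{176}{3} + 48593 = \frac{145955}{3}$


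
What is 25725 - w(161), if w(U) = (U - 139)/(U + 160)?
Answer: 8257703/321 ≈ 25725.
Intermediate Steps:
w(U) = (-139 + U)/(160 + U)
25725 - w(161) = 25725 - (-139 + 161)/(160 + 161) = 25725 - 22/321 = 8257703/321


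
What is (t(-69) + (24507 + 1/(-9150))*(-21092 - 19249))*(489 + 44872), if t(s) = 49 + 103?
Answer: -136778929745852383/3050 ≈ -4.4846e+13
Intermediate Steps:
t(s) = 152
(t(-69) + (24507 + 1/(-9150))*(-21092 - 19249))*(489 + 44872) = (152 + (24507 + 1/(-9150))*(-21092 - 19249))*(489 + 44872) = (152 + (24507 - 1/9150)*(-40341))*45361 = (152 + (224239049/9150)*(-40341))*45361 = (152 - 3015342491903/3050)*45361 = -3015342028303/3050*45361 = -136778929745852383/3050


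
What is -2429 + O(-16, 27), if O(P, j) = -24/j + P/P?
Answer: -21860/9 ≈ -2428.9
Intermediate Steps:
O(P, j) = 1 - 24/j (O(P, j) = -24/j + 1 = 1 - 24/j)
-2429 + O(-16, 27) = -2429 + (-24 + 27)/27 = -2429 + (1/27)*3 = -2429 + ⅑ = -21860/9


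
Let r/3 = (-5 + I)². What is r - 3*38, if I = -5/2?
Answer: 219/4 ≈ 54.750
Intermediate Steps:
I = -5/2 (I = -5*½ = -5/2 ≈ -2.5000)
r = 675/4 (r = 3*(-5 - 5/2)² = 3*(-15/2)² = 3*(225/4) = 675/4 ≈ 168.75)
r - 3*38 = 675/4 - 3*38 = 675/4 - 114 = 219/4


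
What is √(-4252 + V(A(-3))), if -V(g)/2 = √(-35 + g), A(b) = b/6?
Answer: √(-4252 - I*√142) ≈ 0.0914 - 65.207*I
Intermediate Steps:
A(b) = b/6 (A(b) = b*(⅙) = b/6)
V(g) = -2*√(-35 + g)
√(-4252 + V(A(-3))) = √(-4252 - 2*√(-35 + (⅙)*(-3))) = √(-4252 - 2*√(-35 - ½)) = √(-4252 - I*√142)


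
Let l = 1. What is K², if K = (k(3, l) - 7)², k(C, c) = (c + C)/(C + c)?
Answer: 1296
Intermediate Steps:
k(C, c) = 1 (k(C, c) = (C + c)/(C + c) = 1)
K = 36 (K = (1 - 7)² = (-6)² = 36)
K² = 36² = 1296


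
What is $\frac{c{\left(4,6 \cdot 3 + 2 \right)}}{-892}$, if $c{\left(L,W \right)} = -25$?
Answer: $\frac{25}{892} \approx 0.028027$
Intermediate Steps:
$\frac{c{\left(4,6 \cdot 3 + 2 \right)}}{-892} = - \frac{25}{-892} = \left(-25\right) \left(- \frac{1}{892}\right) = \frac{25}{892}$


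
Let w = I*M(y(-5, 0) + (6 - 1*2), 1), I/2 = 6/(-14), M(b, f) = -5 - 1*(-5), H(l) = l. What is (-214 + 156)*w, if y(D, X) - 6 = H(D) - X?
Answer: 0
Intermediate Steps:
y(D, X) = 6 + D - X (y(D, X) = 6 + (D - X) = 6 + D - X)
M(b, f) = 0 (M(b, f) = -5 + 5 = 0)
I = -6/7 (I = 2*(6/(-14)) = 2*(6*(-1/14)) = 2*(-3/7) = -6/7 ≈ -0.85714)
w = 0 (w = -6/7*0 = 0)
(-214 + 156)*w = (-214 + 156)*0 = -58*0 = 0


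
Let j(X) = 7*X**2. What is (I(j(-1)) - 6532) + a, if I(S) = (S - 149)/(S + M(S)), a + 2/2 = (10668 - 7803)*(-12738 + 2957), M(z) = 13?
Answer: -280291051/10 ≈ -2.8029e+7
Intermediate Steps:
a = -28022566 (a = -1 + (10668 - 7803)*(-12738 + 2957) = -1 + 2865*(-9781) = -1 - 28022565 = -28022566)
I(S) = (-149 + S)/(13 + S) (I(S) = (S - 149)/(S + 13) = (-149 + S)/(13 + S))
(I(j(-1)) - 6532) + a = ((-149 + 7*(-1)**2)/(13 + 7*(-1)**2) - 6532) - 28022566 = ((-149 + 7*1)/(13 + 7*1) - 6532) - 28022566 = ((-149 + 7)/(13 + 7) - 6532) - 28022566 = (-142/20 - 6532) - 28022566 = ((1/20)*(-142) - 6532) - 28022566 = (-71/10 - 6532) - 28022566 = -65391/10 - 28022566 = -280291051/10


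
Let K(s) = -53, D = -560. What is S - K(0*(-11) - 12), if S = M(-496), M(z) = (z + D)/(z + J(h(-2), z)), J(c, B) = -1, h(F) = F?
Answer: 27397/497 ≈ 55.125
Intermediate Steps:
M(z) = (-560 + z)/(-1 + z) (M(z) = (z - 560)/(z - 1) = (-560 + z)/(-1 + z))
S = 1056/497 (S = (-560 - 496)/(-1 - 496) = -1056/(-497) = -1/497*(-1056) = 1056/497 ≈ 2.1247)
S - K(0*(-11) - 12) = 1056/497 - 1*(-53) = 1056/497 + 53 = 27397/497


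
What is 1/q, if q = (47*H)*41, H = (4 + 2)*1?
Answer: 1/11562 ≈ 8.6490e-5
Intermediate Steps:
H = 6 (H = 6*1 = 6)
q = 11562 (q = (47*6)*41 = 282*41 = 11562)
1/q = 1/11562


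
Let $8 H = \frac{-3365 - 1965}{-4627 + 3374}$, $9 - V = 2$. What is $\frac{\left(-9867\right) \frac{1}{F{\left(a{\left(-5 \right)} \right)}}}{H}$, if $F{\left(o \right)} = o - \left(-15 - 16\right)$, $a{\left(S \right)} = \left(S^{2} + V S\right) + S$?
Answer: $- \frac{951027}{820} \approx -1159.8$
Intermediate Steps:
$V = 7$ ($V = 9 - 2 = 7$)
$H = \frac{2665}{5012}$ ($H = \frac{\left(-3365 - 1965\right) \frac{1}{-4627 + 3374}}{8} = \frac{\left(-5330\right) \frac{1}{-1253}}{8} = \frac{\left(-5330\right) \left(- \frac{1}{1253}\right)}{8} = \frac{1}{8} \cdot \frac{5330}{1253} = \frac{2665}{5012} \approx 0.53172$)
$a{\left(S \right)} = S^{2} + 8 S$ ($a{\left(S \right)} = \left(S^{2} + 7 S\right) + S = S^{2} + 8 S$)
$F{\left(o \right)} = 31 + o$ ($F{\left(o \right)} = o - \left(-15 - 16\right) = o - -31 = o + 31 = 31 + o$)
$\frac{\left(-9867\right) \frac{1}{F{\left(a{\left(-5 \right)} \right)}}}{H} = \frac{\left(-9867\right) \frac{1}{31 - 5 \left(8 - 5\right)}}{\frac{2665}{5012}} = - \frac{9867}{31 - 15} \cdot \frac{5012}{2665} = - \frac{9867}{16} \cdot \frac{5012}{2665} = \left(-9867\right) \frac{1}{16} \cdot \frac{5012}{2665} = \left(- \frac{9867}{16}\right) \frac{5012}{2665} = - \frac{951027}{820}$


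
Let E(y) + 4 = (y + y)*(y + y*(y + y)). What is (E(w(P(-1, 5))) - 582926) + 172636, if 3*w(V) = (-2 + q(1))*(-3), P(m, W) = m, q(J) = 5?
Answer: -410384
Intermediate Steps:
w(V) = -3 (w(V) = ((-2 + 5)*(-3))/3 = (3*(-3))/3 = (1/3)*(-9) = -3)
E(y) = -4 + 2*y*(y + 2*y**2) (E(y) = -4 + (y + y)*(y + y*(y + y)) = -4 + (2*y)*(y + y*(2*y)) = -4 + (2*y)*(y + 2*y**2) = -4 + 2*y*(y + 2*y**2))
(E(w(P(-1, 5))) - 582926) + 172636 = ((-4 + 2*(-3)**2 + 4*(-3)**3) - 582926) + 172636 = ((-4 + 2*9 + 4*(-27)) - 582926) + 172636 = ((-4 + 18 - 108) - 582926) + 172636 = (-94 - 582926) + 172636 = -583020 + 172636 = -410384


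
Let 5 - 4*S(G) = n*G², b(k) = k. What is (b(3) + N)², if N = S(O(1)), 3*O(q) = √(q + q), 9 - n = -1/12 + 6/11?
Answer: 80478841/5645376 ≈ 14.256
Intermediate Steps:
n = 1127/132 (n = 9 - (-1/12 + 6/11) = 9 - 1*61/132 = 9 - 61/132 = 1127/132 ≈ 8.5379)
O(q) = √2*√q/3 (O(q) = √(q + q)/3 = √(2*q)/3 = (√2*√q)/3 = √2*√q/3)
S(G) = 5/4 - 1127*G²/528
N = 1843/2376 (N = 5/4 - 1127*(√2*√1/3)²/528 = 5/4 - 1127*((⅓)*√2*1)²/528 = 5/4 - 1127*(√2/3)²/528 = 5/4 - 1127/528*2/9 = 5/4 - 1127/2376 = 1843/2376 ≈ 0.77567)
(b(3) + N)² = (3 + 1843/2376)² = (8971/2376)² = 80478841/5645376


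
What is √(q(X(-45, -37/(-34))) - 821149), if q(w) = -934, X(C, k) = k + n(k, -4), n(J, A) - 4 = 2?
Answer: I*√822083 ≈ 906.69*I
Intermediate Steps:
n(J, A) = 6 (n(J, A) = 4 + 2 = 6)
X(C, k) = 6 + k (X(C, k) = k + 6 = 6 + k)
√(q(X(-45, -37/(-34))) - 821149) = √(-934 - 821149) = √(-822083) = I*√822083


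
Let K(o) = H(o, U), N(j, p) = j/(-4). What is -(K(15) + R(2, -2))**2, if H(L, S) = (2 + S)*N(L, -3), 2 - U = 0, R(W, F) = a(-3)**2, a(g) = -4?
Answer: -1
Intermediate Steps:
N(j, p) = -j/4 (N(j, p) = j*(-1/4) = -j/4)
R(W, F) = 16 (R(W, F) = (-4)**2 = 16)
U = 2 (U = 2 - 1*0 = 2 + 0 = 2)
H(L, S) = -L*(2 + S)/4 (H(L, S) = (2 + S)*(-L/4) = -L*(2 + S)/4)
K(o) = -o (K(o) = -o*(2 + 2)/4 = -1/4*o*4 = -o)
-(K(15) + R(2, -2))**2 = -(-1*15 + 16)**2 = -(-15 + 16)**2 = -1*1**2 = -1*1 = -1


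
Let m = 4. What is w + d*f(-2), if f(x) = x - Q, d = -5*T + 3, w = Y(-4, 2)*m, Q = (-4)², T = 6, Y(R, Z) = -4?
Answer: 470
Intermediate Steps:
Q = 16
w = -16 (w = -4*4 = -16)
d = -27 (d = -5*6 + 3 = -30 + 3 = -27)
f(x) = -16 + x (f(x) = x - 1*16 = x - 16 = -16 + x)
w + d*f(-2) = -16 - 27*(-16 - 2) = -16 - 27*(-18) = -16 + 486 = 470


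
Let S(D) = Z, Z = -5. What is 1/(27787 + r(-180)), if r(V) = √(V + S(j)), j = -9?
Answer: 751/20868042 - I*√185/772117554 ≈ 3.5988e-5 - 1.7616e-8*I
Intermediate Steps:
S(D) = -5
r(V) = √(-5 + V) (r(V) = √(V - 5) = √(-5 + V))
1/(27787 + r(-180)) = 1/(27787 + √(-5 - 180)) = 1/(27787 + √(-185)) = 1/(27787 + I*√185)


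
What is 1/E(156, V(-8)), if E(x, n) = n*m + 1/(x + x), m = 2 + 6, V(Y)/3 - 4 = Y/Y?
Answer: 312/37441 ≈ 0.0083331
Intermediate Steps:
V(Y) = 15 (V(Y) = 12 + 3*(Y/Y) = 12 + 3*1 = 12 + 3 = 15)
m = 8
E(x, n) = 1/(2*x) + 8*n (E(x, n) = n*8 + 1/(x + x) = 8*n + 1/(2*x) = 1/(2*x) + 8*n)
1/E(156, V(-8)) = 1/((½)/156 + 8*15) = 1/((½)*(1/156) + 120) = 1/(1/312 + 120) = 1/(37441/312) = 312/37441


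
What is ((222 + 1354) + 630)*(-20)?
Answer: -44120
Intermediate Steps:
((222 + 1354) + 630)*(-20) = (1576 + 630)*(-20) = 2206*(-20) = -44120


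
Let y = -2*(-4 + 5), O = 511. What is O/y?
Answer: -511/2 ≈ -255.50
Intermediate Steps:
y = -2 (y = -2*1 = -2)
O/y = 511/(-2) = 511*(-½) = -511/2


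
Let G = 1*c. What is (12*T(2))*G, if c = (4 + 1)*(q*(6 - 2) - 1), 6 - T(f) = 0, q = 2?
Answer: 2520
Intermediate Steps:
T(f) = 6 (T(f) = 6 - 1*0 = 6 + 0 = 6)
c = 35 (c = (4 + 1)*(2*(6 - 2) - 1) = 5*(2*4 - 1) = 5*(8 - 1) = 5*7 = 35)
G = 35 (G = 1*35 = 35)
(12*T(2))*G = (12*6)*35 = 72*35 = 2520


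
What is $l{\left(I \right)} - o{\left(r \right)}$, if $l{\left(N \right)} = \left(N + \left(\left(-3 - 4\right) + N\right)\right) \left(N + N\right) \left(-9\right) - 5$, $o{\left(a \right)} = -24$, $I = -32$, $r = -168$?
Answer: $-40877$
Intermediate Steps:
$l{\left(N \right)} = -5 - 18 N \left(-7 + 2 N\right)$ ($l{\left(N \right)} = \left(N + \left(-7 + N\right)\right) 2 N \left(-9\right) - 5 = \left(-7 + 2 N\right) 2 N \left(-9\right) - 5 = 2 N \left(-7 + 2 N\right) \left(-9\right) - 5 = - 18 N \left(-7 + 2 N\right) - 5 = -5 - 18 N \left(-7 + 2 N\right)$)
$l{\left(I \right)} - o{\left(r \right)} = \left(-5 - 36 \left(-32\right)^{2} + 126 \left(-32\right)\right) - -24 = \left(-5 - 36864 - 4032\right) + 24 = -40901 + 24 = -40877$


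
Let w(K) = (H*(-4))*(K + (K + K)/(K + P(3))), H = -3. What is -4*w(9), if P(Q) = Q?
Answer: -504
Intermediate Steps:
w(K) = 12*K + 24*K/(3 + K) (w(K) = (-3*(-4))*(K + (K + K)/(K + 3)) = 12*(K + (2*K)/(3 + K)) = 12*(K + 2*K/(3 + K)) = 12*K + 24*K/(3 + K))
-4*w(9) = -48*9*(5 + 9)/(3 + 9) = -48*9*14/12 = -4*126 = -504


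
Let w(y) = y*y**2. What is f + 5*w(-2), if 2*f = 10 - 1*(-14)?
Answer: -28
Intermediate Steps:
w(y) = y**3
f = 12 (f = (10 - 1*(-14))/2 = (10 + 14)/2 = (1/2)*24 = 12)
f + 5*w(-2) = 12 + 5*(-2)**3 = 12 + 5*(-8) = 12 - 40 = -28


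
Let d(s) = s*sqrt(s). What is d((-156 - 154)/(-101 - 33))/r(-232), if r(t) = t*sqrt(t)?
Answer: 155*I*sqrt(602330)/120807968 ≈ 0.00099576*I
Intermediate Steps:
d(s) = s**(3/2)
r(t) = t**(3/2)
d((-156 - 154)/(-101 - 33))/r(-232) = ((-156 - 154)/(-101 - 33))**(3/2)/((-232)**(3/2)) = (-310/(-134))**(3/2)/((-464*I*sqrt(58))) = (-310*(-1/134))**(3/2)*(I*sqrt(58)/26912) = (155/67)**(3/2)*(I*sqrt(58)/26912) = (155*sqrt(10385)/4489)*(I*sqrt(58)/26912) = 155*I*sqrt(602330)/120807968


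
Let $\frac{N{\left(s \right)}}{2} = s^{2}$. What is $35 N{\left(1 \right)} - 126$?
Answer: $-56$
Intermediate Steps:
$N{\left(s \right)} = 2 s^{2}$
$35 N{\left(1 \right)} - 126 = 35 \cdot 2 \cdot 1^{2} - 126 = 35 \cdot 2 \cdot 1 - 126 = 35 \cdot 2 - 126 = 70 - 126 = -56$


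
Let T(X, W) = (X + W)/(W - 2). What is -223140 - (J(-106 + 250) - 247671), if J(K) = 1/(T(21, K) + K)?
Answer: 505657361/20613 ≈ 24531.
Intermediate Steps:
T(X, W) = (W + X)/(-2 + W)
J(K) = 1/(K + (21 + K)/(-2 + K)) (J(K) = 1/((K + 21)/(-2 + K) + K) = 1/((21 + K)/(-2 + K) + K) = 1/(K + (21 + K)/(-2 + K)))
-223140 - (J(-106 + 250) - 247671) = -223140 - ((-2 + (-106 + 250))/(21 + (-106 + 250)² - (-106 + 250)) - 247671) = -223140 - ((-2 + 144)/(21 + 144² - 1*144) - 247671) = -223140 - (142/(21 + 20736 - 144) - 247671) = -223140 - (142/20613 - 247671) = -223140 - 1*(-5105242181/20613) = -223140 + 5105242181/20613 = 505657361/20613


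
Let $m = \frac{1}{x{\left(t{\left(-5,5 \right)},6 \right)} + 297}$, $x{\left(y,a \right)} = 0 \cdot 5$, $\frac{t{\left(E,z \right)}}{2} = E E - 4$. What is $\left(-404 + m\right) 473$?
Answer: $- \frac{5159441}{27} \approx -1.9109 \cdot 10^{5}$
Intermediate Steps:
$t{\left(E,z \right)} = -8 + 2 E^{2}$ ($t{\left(E,z \right)} = 2 \left(E E - 4\right) = 2 \left(E^{2} - 4\right) = 2 \left(-4 + E^{2}\right) = -8 + 2 E^{2}$)
$x{\left(y,a \right)} = 0$
$m = \frac{1}{297}$ ($m = \frac{1}{0 + 297} = \frac{1}{297} \approx 0.003367$)
$\left(-404 + m\right) 473 = \left(-404 + \frac{1}{297}\right) 473 = \left(- \frac{119987}{297}\right) 473 = - \frac{5159441}{27}$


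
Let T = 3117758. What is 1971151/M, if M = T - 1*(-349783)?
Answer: 281593/495363 ≈ 0.56846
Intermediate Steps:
M = 3467541 (M = 3117758 - 1*(-349783) = 3117758 + 349783 = 3467541)
1971151/M = 1971151/3467541 = 1971151*(1/3467541) = 281593/495363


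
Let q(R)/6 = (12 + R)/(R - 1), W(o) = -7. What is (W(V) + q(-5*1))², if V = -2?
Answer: 196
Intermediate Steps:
q(R) = 6*(12 + R)/(-1 + R) (q(R) = 6*((12 + R)/(R - 1)) = 6*((12 + R)/(-1 + R)) = 6*(12 + R)/(-1 + R))
(W(V) + q(-5*1))² = (-7 + 6*(12 - 5*1)/(-1 - 5*1))² = (-7 + 6*(12 - 5)/(-1 - 5))² = (-7 + 6*7/(-6))² = (-7 + 6*(-⅙)*7)² = (-7 - 7)² = (-14)² = 196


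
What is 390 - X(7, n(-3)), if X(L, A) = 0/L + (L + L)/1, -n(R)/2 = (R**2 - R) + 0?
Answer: 376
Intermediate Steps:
n(R) = -2*R**2 + 2*R (n(R) = -2*((R**2 - R) + 0) = -2*(R**2 - R) = -2*R**2 + 2*R)
X(L, A) = 2*L (X(L, A) = 0 + (2*L)*1 = 0 + 2*L = 2*L)
390 - X(7, n(-3)) = 390 - 2*7 = 390 - 1*14 = 390 - 14 = 376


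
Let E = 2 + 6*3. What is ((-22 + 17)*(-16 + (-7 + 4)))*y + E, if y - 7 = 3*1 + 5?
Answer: 1445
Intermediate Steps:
E = 20 (E = 2 + 18 = 20)
y = 15 (y = 7 + (3*1 + 5) = 7 + (3 + 5) = 7 + 8 = 15)
((-22 + 17)*(-16 + (-7 + 4)))*y + E = ((-22 + 17)*(-16 + (-7 + 4)))*15 + 20 = -5*(-16 - 3)*15 + 20 = -5*(-19)*15 + 20 = 95*15 + 20 = 1425 + 20 = 1445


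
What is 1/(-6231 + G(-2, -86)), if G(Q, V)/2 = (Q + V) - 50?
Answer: -1/6507 ≈ -0.00015368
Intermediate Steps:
G(Q, V) = -100 + 2*Q + 2*V (G(Q, V) = 2*((Q + V) - 50) = 2*(-50 + Q + V) = -100 + 2*Q + 2*V)
1/(-6231 + G(-2, -86)) = 1/(-6231 + (-100 + 2*(-2) + 2*(-86))) = 1/(-6231 + (-100 - 4 - 172)) = 1/(-6231 - 276) = 1/(-6507) = -1/6507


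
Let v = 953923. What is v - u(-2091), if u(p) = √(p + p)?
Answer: 953923 - I*√4182 ≈ 9.5392e+5 - 64.668*I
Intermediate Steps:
u(p) = √2*√p (u(p) = √(2*p) = √2*√p)
v - u(-2091) = 953923 - √2*√(-2091) = 953923 - √2*I*√2091 = 953923 - I*√4182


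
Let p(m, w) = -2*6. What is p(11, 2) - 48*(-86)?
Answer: 4116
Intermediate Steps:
p(m, w) = -12
p(11, 2) - 48*(-86) = -12 - 48*(-86) = -12 + 4128 = 4116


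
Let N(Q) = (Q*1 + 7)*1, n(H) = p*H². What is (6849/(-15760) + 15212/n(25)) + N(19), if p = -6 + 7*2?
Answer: 56357403/1970000 ≈ 28.608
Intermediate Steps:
p = 8 (p = -6 + 14 = 8)
n(H) = 8*H²
N(Q) = 7 + Q (N(Q) = (Q + 7)*1 = (7 + Q)*1 = 7 + Q)
(6849/(-15760) + 15212/n(25)) + N(19) = (6849/(-15760) + 15212/((8*25²))) + (7 + 19) = (6849*(-1/15760) + 15212/((8*625))) + 26 = (-6849/15760 + 15212/5000) + 26 = (-6849/15760 + 15212*(1/5000)) + 26 = (-6849/15760 + 3803/1250) + 26 = 5137403/1970000 + 26 = 56357403/1970000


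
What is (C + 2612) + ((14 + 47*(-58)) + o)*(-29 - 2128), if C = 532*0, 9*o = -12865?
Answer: 26807123/3 ≈ 8.9357e+6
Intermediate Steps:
o = -12865/9 (o = (1/9)*(-12865) = -12865/9 ≈ -1429.4)
C = 0
(C + 2612) + ((14 + 47*(-58)) + o)*(-29 - 2128) = (0 + 2612) + ((14 + 47*(-58)) - 12865/9)*(-29 - 2128) = 2612 + ((14 - 2726) - 12865/9)*(-2157) = 2612 + (-2712 - 12865/9)*(-2157) = 2612 - 37273/9*(-2157) = 2612 + 26799287/3 = 26807123/3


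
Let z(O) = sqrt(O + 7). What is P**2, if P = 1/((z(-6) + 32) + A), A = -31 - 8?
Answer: 1/36 ≈ 0.027778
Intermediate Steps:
z(O) = sqrt(7 + O)
A = -39
P = -1/6 (P = 1/((sqrt(7 - 6) + 32) - 39) = 1/((sqrt(1) + 32) - 39) = 1/((1 + 32) - 39) = 1/(33 - 39) = 1/(-6) = -1/6 ≈ -0.16667)
P**2 = (-1/6)**2 = 1/36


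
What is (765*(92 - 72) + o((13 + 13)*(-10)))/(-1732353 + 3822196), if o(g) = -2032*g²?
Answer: -137347900/2089843 ≈ -65.722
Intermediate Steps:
(765*(92 - 72) + o((13 + 13)*(-10)))/(-1732353 + 3822196) = (765*(92 - 72) - 2032*100*(13 + 13)²)/(-1732353 + 3822196) = (765*20 - 2032*(26*(-10))²)/2089843 = (15300 - 2032*(-260)²)*(1/2089843) = (15300 - 2032*67600)*(1/2089843) = (15300 - 137363200)*(1/2089843) = -137347900*1/2089843 = -137347900/2089843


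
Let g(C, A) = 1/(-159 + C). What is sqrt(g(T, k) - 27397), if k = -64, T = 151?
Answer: 21*I*sqrt(994)/4 ≈ 165.52*I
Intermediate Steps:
sqrt(g(T, k) - 27397) = sqrt(1/(-159 + 151) - 27397) = sqrt(1/(-8) - 27397) = sqrt(-1/8 - 27397) = sqrt(-219177/8) = 21*I*sqrt(994)/4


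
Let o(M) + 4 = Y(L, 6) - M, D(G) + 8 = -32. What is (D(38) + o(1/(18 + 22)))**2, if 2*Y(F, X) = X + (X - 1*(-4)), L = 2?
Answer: 2076481/1600 ≈ 1297.8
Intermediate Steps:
D(G) = -40 (D(G) = -8 - 32 = -40)
Y(F, X) = 2 + X (Y(F, X) = (X + (X - 1*(-4)))/2 = (X + (X + 4))/2 = (X + (4 + X))/2 = (4 + 2*X)/2 = 2 + X)
o(M) = 4 - M (o(M) = -4 + ((2 + 6) - M) = -4 + (8 - M) = 4 - M)
(D(38) + o(1/(18 + 22)))**2 = (-40 + (4 - 1/(18 + 22)))**2 = (-40 + (4 - 1/40))**2 = (-40 + 159/40)**2 = (-1441/40)**2 = 2076481/1600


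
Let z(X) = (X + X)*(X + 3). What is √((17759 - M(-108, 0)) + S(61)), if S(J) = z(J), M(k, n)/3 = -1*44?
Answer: √25699 ≈ 160.31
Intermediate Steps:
M(k, n) = -132 (M(k, n) = 3*(-1*44) = 3*(-44) = -132)
z(X) = 2*X*(3 + X) (z(X) = (2*X)*(3 + X) = 2*X*(3 + X))
S(J) = 2*J*(3 + J)
√((17759 - M(-108, 0)) + S(61)) = √((17759 - 1*(-132)) + 2*61*(3 + 61)) = √((17759 + 132) + 2*61*64) = √(17891 + 7808) = √25699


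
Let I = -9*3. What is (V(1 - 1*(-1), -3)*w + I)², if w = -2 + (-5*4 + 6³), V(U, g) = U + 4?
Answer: 1292769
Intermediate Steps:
I = -27
V(U, g) = 4 + U
w = 194 (w = -2 + (-20 + 216) = -2 + 196 = 194)
(V(1 - 1*(-1), -3)*w + I)² = ((4 + (1 - 1*(-1)))*194 - 27)² = ((4 + (1 + 1))*194 - 27)² = ((4 + 2)*194 - 27)² = (6*194 - 27)² = (1164 - 27)² = 1137² = 1292769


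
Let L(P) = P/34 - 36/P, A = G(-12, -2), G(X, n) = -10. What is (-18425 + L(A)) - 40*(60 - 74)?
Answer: -1518244/85 ≈ -17862.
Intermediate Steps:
A = -10
L(P) = -36/P + P/34 (L(P) = P*(1/34) - 36/P = P/34 - 36/P = -36/P + P/34)
(-18425 + L(A)) - 40*(60 - 74) = (-18425 + (-36/(-10) + (1/34)*(-10))) - 40*(60 - 74) = (-18425 + (-36*(-1/10) - 5/17)) - 40*(-14) = (-18425 + (18/5 - 5/17)) + 560 = (-18425 + 281/85) + 560 = -1565844/85 + 560 = -1518244/85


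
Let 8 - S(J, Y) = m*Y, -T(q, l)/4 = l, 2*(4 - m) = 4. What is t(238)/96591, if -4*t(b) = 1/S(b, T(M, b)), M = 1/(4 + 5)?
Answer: -1/738727968 ≈ -1.3537e-9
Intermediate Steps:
m = 2 (m = 4 - 1/2*4 = 4 - 2 = 2)
M = 1/9 ≈ 0.11111
T(q, l) = -4*l
S(J, Y) = 8 - 2*Y
t(b) = -1/(4*(8 + 8*b)) (t(b) = -1/(4*(8 - (-8)*b)) = -1/(4*(8 + 8*b)))
t(238)/96591 = (1/(32*(-1 - 1*238)))/96591 = (1/(32*(-1 - 238)))*(1/96591) = ((1/32)/(-239))*(1/96591) = ((1/32)*(-1/239))*(1/96591) = -1/7648*1/96591 = -1/738727968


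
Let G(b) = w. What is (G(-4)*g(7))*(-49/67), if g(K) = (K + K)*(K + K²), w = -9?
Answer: 345744/67 ≈ 5160.4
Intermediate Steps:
g(K) = 2*K*(K + K²) (g(K) = (2*K)*(K + K²) = 2*K*(K + K²))
G(b) = -9
(G(-4)*g(7))*(-49/67) = (-18*7²*(1 + 7))*(-49/67) = (-18*49*8)*(-49*1/67) = -9*784*(-49/67) = -7056*(-49/67) = 345744/67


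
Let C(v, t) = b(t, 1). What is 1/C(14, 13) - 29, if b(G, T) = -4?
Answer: -117/4 ≈ -29.250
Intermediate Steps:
C(v, t) = -4
1/C(14, 13) - 29 = 1/(-4) - 29 = -1/4 - 29 = -117/4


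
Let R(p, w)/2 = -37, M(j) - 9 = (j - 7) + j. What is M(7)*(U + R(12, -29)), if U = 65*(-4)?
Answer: -5344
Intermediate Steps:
M(j) = 2 + 2*j (M(j) = 9 + ((j - 7) + j) = 9 + ((-7 + j) + j) = 9 + (-7 + 2*j) = 2 + 2*j)
R(p, w) = -74 (R(p, w) = 2*(-37) = -74)
U = -260
M(7)*(U + R(12, -29)) = (2 + 2*7)*(-260 - 74) = (2 + 14)*(-334) = 16*(-334) = -5344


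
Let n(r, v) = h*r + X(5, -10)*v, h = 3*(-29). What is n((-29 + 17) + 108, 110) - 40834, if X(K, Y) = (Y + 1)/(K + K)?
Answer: -49285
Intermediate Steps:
h = -87
X(K, Y) = (1 + Y)/(2*K) (X(K, Y) = (1 + Y)/((2*K)) = (1 + Y)*(1/(2*K)) = (1 + Y)/(2*K))
n(r, v) = -87*r - 9*v/10 (n(r, v) = -87*r + ((½)*(1 - 10)/5)*v = -87*r + ((½)*(⅕)*(-9))*v = -87*r - 9*v/10)
n((-29 + 17) + 108, 110) - 40834 = (-87*((-29 + 17) + 108) - 9/10*110) - 40834 = (-87*(-12 + 108) - 99) - 40834 = (-87*96 - 99) - 40834 = (-8352 - 99) - 40834 = -8451 - 40834 = -49285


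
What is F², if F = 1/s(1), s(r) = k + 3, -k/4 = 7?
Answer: 1/625 ≈ 0.0016000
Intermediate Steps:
k = -28 (k = -4*7 = -28)
s(r) = -25 (s(r) = -28 + 3 = -25)
F = -1/25 (F = 1/(-25) = -1/25 ≈ -0.040000)
F² = (-1/25)² = 1/625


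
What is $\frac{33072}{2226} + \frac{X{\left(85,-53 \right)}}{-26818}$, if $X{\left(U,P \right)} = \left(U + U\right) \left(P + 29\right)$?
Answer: $\frac{1408816}{93863} \approx 15.009$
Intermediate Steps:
$X{\left(U,P \right)} = 2 U \left(29 + P\right)$
$\frac{33072}{2226} + \frac{X{\left(85,-53 \right)}}{-26818} = \frac{33072}{2226} + \frac{2 \cdot 85 \left(29 - 53\right)}{-26818} = 33072 \cdot \frac{1}{2226} + 2 \cdot 85 \left(-24\right) \left(- \frac{1}{26818}\right) = \frac{104}{7} - - \frac{2040}{13409} = \frac{104}{7} + \frac{2040}{13409} = \frac{1408816}{93863}$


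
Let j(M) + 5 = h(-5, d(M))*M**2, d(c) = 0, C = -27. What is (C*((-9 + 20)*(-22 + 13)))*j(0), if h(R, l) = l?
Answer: -13365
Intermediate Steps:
j(M) = -5 (j(M) = -5 + 0*M**2 = -5 + 0 = -5)
(C*((-9 + 20)*(-22 + 13)))*j(0) = -27*(-9 + 20)*(-22 + 13)*(-5) = -297*(-9)*(-5) = -27*(-99)*(-5) = 2673*(-5) = -13365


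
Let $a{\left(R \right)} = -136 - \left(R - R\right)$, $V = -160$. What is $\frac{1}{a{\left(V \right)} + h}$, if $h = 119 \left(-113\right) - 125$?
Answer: $- \frac{1}{13708} \approx -7.295 \cdot 10^{-5}$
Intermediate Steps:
$h = -13572$ ($h = -13447 - 125 = -13572$)
$a{\left(R \right)} = -136$ ($a{\left(R \right)} = -136 - 0 = -136 + 0 = -136$)
$\frac{1}{a{\left(V \right)} + h} = \frac{1}{-136 - 13572} = \frac{1}{-13708} = - \frac{1}{13708}$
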